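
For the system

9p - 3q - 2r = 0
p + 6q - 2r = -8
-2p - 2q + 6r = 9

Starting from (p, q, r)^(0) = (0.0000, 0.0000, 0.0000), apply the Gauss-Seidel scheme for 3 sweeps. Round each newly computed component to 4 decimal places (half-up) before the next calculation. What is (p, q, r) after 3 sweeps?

(-0.0678, -0.9505, 1.1606)

Iteration 1:
  p = (0 - (-3)·0.0000 - (-2)·0.0000) / (9) = 0.0000
  q = (-8 - (1)·0.0000 - (-2)·0.0000) / (6) = -1.3333
  r = (9 - (-2)·0.0000 - (-2)·-1.3333) / (6) = 1.0556
Iteration 2:
  p = (0 - (-3)·-1.3333 - (-2)·1.0556) / (9) = -0.2099
  q = (-8 - (1)·-0.2099 - (-2)·1.0556) / (6) = -0.9465
  r = (9 - (-2)·-0.2099 - (-2)·-0.9465) / (6) = 1.1145
Iteration 3:
  p = (0 - (-3)·-0.9465 - (-2)·1.1145) / (9) = -0.0678
  q = (-8 - (1)·-0.0678 - (-2)·1.1145) / (6) = -0.9505
  r = (9 - (-2)·-0.0678 - (-2)·-0.9505) / (6) = 1.1606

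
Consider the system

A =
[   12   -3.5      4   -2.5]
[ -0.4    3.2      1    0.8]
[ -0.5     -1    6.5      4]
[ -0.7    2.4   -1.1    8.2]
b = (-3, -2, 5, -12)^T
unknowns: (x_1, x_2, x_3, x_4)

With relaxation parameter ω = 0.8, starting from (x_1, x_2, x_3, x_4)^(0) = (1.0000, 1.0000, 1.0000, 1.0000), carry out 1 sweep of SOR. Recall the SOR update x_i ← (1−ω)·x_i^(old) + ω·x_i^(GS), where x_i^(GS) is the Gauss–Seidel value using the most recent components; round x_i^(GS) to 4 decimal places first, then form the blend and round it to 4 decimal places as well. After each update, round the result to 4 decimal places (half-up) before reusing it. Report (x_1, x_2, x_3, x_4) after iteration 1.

Iteration 1:
  x_1: GS value = (-3 - (-3.5)·1.0000 - (4)·1.0000 - (-2.5)·1.0000) / (12) = -0.0833;  x_1 ← (1−ω)·1.0000 + ω·-0.0833 = 0.1334
  x_2: GS value = (-2 - (-0.4)·0.1334 - (1)·1.0000 - (0.8)·1.0000) / (3.2) = -1.1708;  x_2 ← (1−ω)·1.0000 + ω·-1.1708 = -0.7366
  x_3: GS value = (5 - (-0.5)·0.1334 - (-1)·-0.7366 - (4)·1.0000) / (6.5) = 0.0508;  x_3 ← (1−ω)·1.0000 + ω·0.0508 = 0.2406
  x_4: GS value = (-12 - (-0.7)·0.1334 - (2.4)·-0.7366 - (-1.1)·0.2406) / (8.2) = -1.2042;  x_4 ← (1−ω)·1.0000 + ω·-1.2042 = -0.7634

(0.1334, -0.7366, 0.2406, -0.7634)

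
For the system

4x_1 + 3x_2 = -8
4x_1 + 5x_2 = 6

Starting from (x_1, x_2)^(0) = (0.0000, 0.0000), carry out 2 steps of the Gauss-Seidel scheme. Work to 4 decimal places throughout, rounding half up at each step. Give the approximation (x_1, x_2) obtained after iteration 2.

(-4.1000, 4.4800)

Iteration 1:
  x_1 = (-8 - (3)·0.0000) / (4) = -2.0000
  x_2 = (6 - (4)·-2.0000) / (5) = 2.8000
Iteration 2:
  x_1 = (-8 - (3)·2.8000) / (4) = -4.1000
  x_2 = (6 - (4)·-4.1000) / (5) = 4.4800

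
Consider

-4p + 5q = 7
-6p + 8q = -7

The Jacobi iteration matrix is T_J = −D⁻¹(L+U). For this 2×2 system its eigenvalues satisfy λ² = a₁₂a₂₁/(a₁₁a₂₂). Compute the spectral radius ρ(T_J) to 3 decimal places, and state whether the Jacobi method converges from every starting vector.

0.968

a₁₂a₂₁/(a₁₁a₂₂) = (5)·(-6) / ((-4)·(8)) = 0.937500
ρ = √|0.937500| = √0.937500 = 0.968
ρ < 1, so Jacobi converges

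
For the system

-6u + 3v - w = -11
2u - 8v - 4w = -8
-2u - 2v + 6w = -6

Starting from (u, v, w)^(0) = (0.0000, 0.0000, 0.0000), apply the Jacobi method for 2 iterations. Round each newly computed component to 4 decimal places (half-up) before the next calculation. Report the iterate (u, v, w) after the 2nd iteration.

(2.5000, 1.9583, -0.0556)

Iteration 1:
  u = (-11 - (3)·0.0000 - (-1)·0.0000) / (-6) = 1.8333
  v = (-8 - (2)·0.0000 - (-4)·0.0000) / (-8) = 1.0000
  w = (-6 - (-2)·0.0000 - (-2)·0.0000) / (6) = -1.0000
Iteration 2:
  u = (-11 - (3)·1.0000 - (-1)·-1.0000) / (-6) = 2.5000
  v = (-8 - (2)·1.8333 - (-4)·-1.0000) / (-8) = 1.9583
  w = (-6 - (-2)·1.8333 - (-2)·1.0000) / (6) = -0.0556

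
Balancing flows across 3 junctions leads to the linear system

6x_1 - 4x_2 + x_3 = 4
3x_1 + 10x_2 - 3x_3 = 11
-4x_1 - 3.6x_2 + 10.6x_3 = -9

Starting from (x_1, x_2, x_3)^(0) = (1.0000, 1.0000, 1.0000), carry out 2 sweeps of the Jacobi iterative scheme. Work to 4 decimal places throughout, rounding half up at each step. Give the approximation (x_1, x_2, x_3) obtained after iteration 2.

(1.4220, 0.7104, -0.0352)

Iteration 1:
  x_1 = (4 - (-4)·1.0000 - (1)·1.0000) / (6) = 1.1667
  x_2 = (11 - (3)·1.0000 - (-3)·1.0000) / (10) = 1.1000
  x_3 = (-9 - (-4)·1.0000 - (-3.6)·1.0000) / (10.6) = -0.1321
Iteration 2:
  x_1 = (4 - (-4)·1.1000 - (1)·-0.1321) / (6) = 1.4220
  x_2 = (11 - (3)·1.1667 - (-3)·-0.1321) / (10) = 0.7104
  x_3 = (-9 - (-4)·1.1667 - (-3.6)·1.1000) / (10.6) = -0.0352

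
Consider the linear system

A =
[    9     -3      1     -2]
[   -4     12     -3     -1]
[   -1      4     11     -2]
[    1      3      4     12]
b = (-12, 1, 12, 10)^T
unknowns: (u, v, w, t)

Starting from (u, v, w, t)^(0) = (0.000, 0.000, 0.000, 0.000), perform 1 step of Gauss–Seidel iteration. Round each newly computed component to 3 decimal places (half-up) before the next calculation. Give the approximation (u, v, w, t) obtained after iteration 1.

(-1.333, -0.361, 1.101, 0.668)

Iteration 1:
  u = (-12 - (-3)·0.000 - (1)·0.000 - (-2)·0.000) / (9) = -1.333
  v = (1 - (-4)·-1.333 - (-3)·0.000 - (-1)·0.000) / (12) = -0.361
  w = (12 - (-1)·-1.333 - (4)·-0.361 - (-2)·0.000) / (11) = 1.101
  t = (10 - (1)·-1.333 - (3)·-0.361 - (4)·1.101) / (12) = 0.668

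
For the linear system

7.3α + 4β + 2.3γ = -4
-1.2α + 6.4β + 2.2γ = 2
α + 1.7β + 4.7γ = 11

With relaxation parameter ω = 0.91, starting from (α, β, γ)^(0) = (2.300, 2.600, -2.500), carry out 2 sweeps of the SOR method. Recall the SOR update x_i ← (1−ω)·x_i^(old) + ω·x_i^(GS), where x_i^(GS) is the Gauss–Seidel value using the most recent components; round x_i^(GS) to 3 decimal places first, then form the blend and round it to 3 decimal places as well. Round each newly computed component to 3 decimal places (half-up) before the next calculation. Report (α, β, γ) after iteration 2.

(-1.637, -0.421, 2.738)

Iteration 1:
  α: GS value = (-4 - (4)·2.600 - (2.3)·-2.500) / (7.3) = -1.185;  α ← (1−ω)·2.300 + ω·-1.185 = -0.871
  β: GS value = (2 - (-1.2)·-0.871 - (2.2)·-2.500) / (6.4) = 1.009;  β ← (1−ω)·2.600 + ω·1.009 = 1.152
  γ: GS value = (11 - (1)·-0.871 - (1.7)·1.152) / (4.7) = 2.109;  γ ← (1−ω)·-2.500 + ω·2.109 = 1.694
Iteration 2:
  α: GS value = (-4 - (4)·1.152 - (2.3)·1.694) / (7.3) = -1.713;  α ← (1−ω)·-0.871 + ω·-1.713 = -1.637
  β: GS value = (2 - (-1.2)·-1.637 - (2.2)·1.694) / (6.4) = -0.577;  β ← (1−ω)·1.152 + ω·-0.577 = -0.421
  γ: GS value = (11 - (1)·-1.637 - (1.7)·-0.421) / (4.7) = 2.841;  γ ← (1−ω)·1.694 + ω·2.841 = 2.738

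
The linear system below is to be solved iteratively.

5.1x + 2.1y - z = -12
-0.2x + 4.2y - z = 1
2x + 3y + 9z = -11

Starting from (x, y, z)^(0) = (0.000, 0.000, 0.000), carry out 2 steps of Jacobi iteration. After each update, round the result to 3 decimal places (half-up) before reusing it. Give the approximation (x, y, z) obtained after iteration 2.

(-2.691, -0.165, -0.779)

Iteration 1:
  x = (-12 - (2.1)·0.000 - (-1)·0.000) / (5.1) = -2.353
  y = (1 - (-0.2)·0.000 - (-1)·0.000) / (4.2) = 0.238
  z = (-11 - (2)·0.000 - (3)·0.000) / (9) = -1.222
Iteration 2:
  x = (-12 - (2.1)·0.238 - (-1)·-1.222) / (5.1) = -2.691
  y = (1 - (-0.2)·-2.353 - (-1)·-1.222) / (4.2) = -0.165
  z = (-11 - (2)·-2.353 - (3)·0.238) / (9) = -0.779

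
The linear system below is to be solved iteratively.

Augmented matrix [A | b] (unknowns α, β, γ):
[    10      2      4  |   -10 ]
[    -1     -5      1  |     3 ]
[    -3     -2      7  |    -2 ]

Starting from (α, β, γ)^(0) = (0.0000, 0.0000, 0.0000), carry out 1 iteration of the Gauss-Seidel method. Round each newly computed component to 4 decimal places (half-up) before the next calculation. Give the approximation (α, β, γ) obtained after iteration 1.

Iteration 1:
  α = (-10 - (2)·0.0000 - (4)·0.0000) / (10) = -1.0000
  β = (3 - (-1)·-1.0000 - (1)·0.0000) / (-5) = -0.4000
  γ = (-2 - (-3)·-1.0000 - (-2)·-0.4000) / (7) = -0.8286

(-1.0000, -0.4000, -0.8286)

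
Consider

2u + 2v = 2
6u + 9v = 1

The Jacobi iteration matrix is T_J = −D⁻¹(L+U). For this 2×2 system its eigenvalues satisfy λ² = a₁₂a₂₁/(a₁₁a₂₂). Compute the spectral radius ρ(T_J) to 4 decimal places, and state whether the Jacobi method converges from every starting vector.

a₁₂a₂₁/(a₁₁a₂₂) = (2)·(6) / ((2)·(9)) = 0.666667
ρ = √|0.666667| = √0.666667 = 0.8165
ρ < 1, so Jacobi converges

0.8165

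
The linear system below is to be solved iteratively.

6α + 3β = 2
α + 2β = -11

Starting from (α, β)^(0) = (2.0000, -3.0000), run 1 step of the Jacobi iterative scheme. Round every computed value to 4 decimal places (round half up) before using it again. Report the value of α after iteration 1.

1.8333

Iteration 1:
  α = (2 - (3)·-3.0000) / (6) = 1.8333
  β = (-11 - (1)·2.0000) / (2) = -6.5000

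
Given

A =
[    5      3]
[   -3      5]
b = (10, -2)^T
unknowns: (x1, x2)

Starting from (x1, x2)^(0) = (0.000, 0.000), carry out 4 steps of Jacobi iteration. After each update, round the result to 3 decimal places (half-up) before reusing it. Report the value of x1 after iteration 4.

Iteration 1:
  x1 = (10 - (3)·0.000) / (5) = 2.000
  x2 = (-2 - (-3)·0.000) / (5) = -0.400
Iteration 2:
  x1 = (10 - (3)·-0.400) / (5) = 2.240
  x2 = (-2 - (-3)·2.000) / (5) = 0.800
Iteration 3:
  x1 = (10 - (3)·0.800) / (5) = 1.520
  x2 = (-2 - (-3)·2.240) / (5) = 0.944
Iteration 4:
  x1 = (10 - (3)·0.944) / (5) = 1.434
  x2 = (-2 - (-3)·1.520) / (5) = 0.512

1.434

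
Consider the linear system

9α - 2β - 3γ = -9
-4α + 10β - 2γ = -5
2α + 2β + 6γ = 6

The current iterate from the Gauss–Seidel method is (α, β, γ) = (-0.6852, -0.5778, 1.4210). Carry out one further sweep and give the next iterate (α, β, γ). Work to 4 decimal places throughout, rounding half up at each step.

(-0.6547, -0.4777, 1.3775)

One sweep:
  α = (-9 - (-2)·-0.5778 - (-3)·1.4210) / (9) = -0.6547
  β = (-5 - (-4)·-0.6547 - (-2)·1.4210) / (10) = -0.4777
  γ = (6 - (2)·-0.6547 - (2)·-0.4777) / (6) = 1.3775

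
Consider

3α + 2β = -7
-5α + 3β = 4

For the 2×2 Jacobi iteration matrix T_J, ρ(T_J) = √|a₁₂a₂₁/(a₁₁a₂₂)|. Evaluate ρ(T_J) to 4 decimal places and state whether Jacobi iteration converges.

a₁₂a₂₁/(a₁₁a₂₂) = (2)·(-5) / ((3)·(3)) = -1.111111
ρ = √|-1.111111| = √1.111111 = 1.0541
ρ > 1, so Jacobi diverges

1.0541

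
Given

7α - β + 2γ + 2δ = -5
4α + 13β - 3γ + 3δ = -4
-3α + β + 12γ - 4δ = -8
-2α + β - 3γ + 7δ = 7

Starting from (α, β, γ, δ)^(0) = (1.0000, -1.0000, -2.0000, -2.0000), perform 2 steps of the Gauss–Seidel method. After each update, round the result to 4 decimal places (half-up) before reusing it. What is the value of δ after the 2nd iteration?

Iteration 1:
  α = (-5 - (-1)·-1.0000 - (2)·-2.0000 - (2)·-2.0000) / (7) = 0.2857
  β = (-4 - (4)·0.2857 - (-3)·-2.0000 - (3)·-2.0000) / (13) = -0.3956
  γ = (-8 - (-3)·0.2857 - (1)·-0.3956 - (-4)·-2.0000) / (12) = -1.2289
  δ = (7 - (-2)·0.2857 - (1)·-0.3956 - (-3)·-1.2289) / (7) = 0.6115
Iteration 2:
  α = (-5 - (-1)·-0.3956 - (2)·-1.2289 - (2)·0.6115) / (7) = -0.5944
  β = (-4 - (4)·-0.5944 - (-3)·-1.2289 - (3)·0.6115) / (13) = -0.5495
  γ = (-8 - (-3)·-0.5944 - (1)·-0.5495 - (-4)·0.6115) / (12) = -0.5656
  δ = (7 - (-2)·-0.5944 - (1)·-0.5495 - (-3)·-0.5656) / (7) = 0.6663

0.6663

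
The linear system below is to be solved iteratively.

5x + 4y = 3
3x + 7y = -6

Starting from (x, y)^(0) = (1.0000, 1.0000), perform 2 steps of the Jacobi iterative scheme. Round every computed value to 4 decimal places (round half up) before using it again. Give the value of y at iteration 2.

-0.7714

Iteration 1:
  x = (3 - (4)·1.0000) / (5) = -0.2000
  y = (-6 - (3)·1.0000) / (7) = -1.2857
Iteration 2:
  x = (3 - (4)·-1.2857) / (5) = 1.6286
  y = (-6 - (3)·-0.2000) / (7) = -0.7714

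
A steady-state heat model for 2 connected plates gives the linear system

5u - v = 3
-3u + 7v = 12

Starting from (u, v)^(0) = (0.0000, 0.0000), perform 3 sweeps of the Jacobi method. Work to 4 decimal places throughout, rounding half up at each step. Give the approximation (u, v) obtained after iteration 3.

(0.9943, 2.1184)

Iteration 1:
  u = (3 - (-1)·0.0000) / (5) = 0.6000
  v = (12 - (-3)·0.0000) / (7) = 1.7143
Iteration 2:
  u = (3 - (-1)·1.7143) / (5) = 0.9429
  v = (12 - (-3)·0.6000) / (7) = 1.9714
Iteration 3:
  u = (3 - (-1)·1.9714) / (5) = 0.9943
  v = (12 - (-3)·0.9429) / (7) = 2.1184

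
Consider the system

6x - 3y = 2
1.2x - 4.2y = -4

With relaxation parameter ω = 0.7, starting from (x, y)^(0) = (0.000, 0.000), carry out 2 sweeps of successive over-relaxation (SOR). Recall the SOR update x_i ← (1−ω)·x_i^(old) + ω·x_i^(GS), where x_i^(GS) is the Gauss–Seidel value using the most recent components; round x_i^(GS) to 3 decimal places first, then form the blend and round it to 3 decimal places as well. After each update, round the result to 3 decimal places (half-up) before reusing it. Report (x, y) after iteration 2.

(0.553, 0.991)

Iteration 1:
  x: GS value = (2 - (-3)·0.000) / (6) = 0.333;  x ← (1−ω)·0.000 + ω·0.333 = 0.233
  y: GS value = (-4 - (1.2)·0.233) / (-4.2) = 1.019;  y ← (1−ω)·0.000 + ω·1.019 = 0.713
Iteration 2:
  x: GS value = (2 - (-3)·0.713) / (6) = 0.690;  x ← (1−ω)·0.233 + ω·0.690 = 0.553
  y: GS value = (-4 - (1.2)·0.553) / (-4.2) = 1.110;  y ← (1−ω)·0.713 + ω·1.110 = 0.991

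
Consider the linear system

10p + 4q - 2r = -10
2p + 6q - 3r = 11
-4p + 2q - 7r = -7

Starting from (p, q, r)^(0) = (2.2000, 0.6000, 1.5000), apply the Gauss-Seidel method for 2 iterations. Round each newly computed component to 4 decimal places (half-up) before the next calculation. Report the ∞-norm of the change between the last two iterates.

0.7457

Iteration 1:
  p = (-10 - (4)·0.6000 - (-2)·1.5000) / (10) = -0.9400
  q = (11 - (2)·-0.9400 - (-3)·1.5000) / (6) = 2.8967
  r = (-7 - (-4)·-0.9400 - (2)·2.8967) / (-7) = 2.3648
Iteration 2:
  p = (-10 - (4)·2.8967 - (-2)·2.3648) / (10) = -1.6857
  q = (11 - (2)·-1.6857 - (-3)·2.3648) / (6) = 3.5776
  r = (-7 - (-4)·-1.6857 - (2)·3.5776) / (-7) = 2.9854
Change: (-0.7457, 0.6809, 0.6206) → max |·| = 0.7457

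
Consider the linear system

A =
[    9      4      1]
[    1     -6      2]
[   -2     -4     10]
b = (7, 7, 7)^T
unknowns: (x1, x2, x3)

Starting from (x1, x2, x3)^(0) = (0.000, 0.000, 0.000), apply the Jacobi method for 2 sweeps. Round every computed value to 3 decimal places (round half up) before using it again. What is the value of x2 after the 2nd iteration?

-0.804

Iteration 1:
  x1 = (7 - (4)·0.000 - (1)·0.000) / (9) = 0.778
  x2 = (7 - (1)·0.000 - (2)·0.000) / (-6) = -1.167
  x3 = (7 - (-2)·0.000 - (-4)·0.000) / (10) = 0.700
Iteration 2:
  x1 = (7 - (4)·-1.167 - (1)·0.700) / (9) = 1.219
  x2 = (7 - (1)·0.778 - (2)·0.700) / (-6) = -0.804
  x3 = (7 - (-2)·0.778 - (-4)·-1.167) / (10) = 0.389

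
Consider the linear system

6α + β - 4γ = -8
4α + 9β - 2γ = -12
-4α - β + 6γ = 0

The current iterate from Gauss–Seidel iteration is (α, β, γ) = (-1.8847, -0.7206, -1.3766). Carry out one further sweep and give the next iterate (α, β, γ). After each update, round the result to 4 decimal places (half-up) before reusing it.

One sweep:
  α = (-8 - (1)·-0.7206 - (-4)·-1.3766) / (6) = -2.1310
  β = (-12 - (4)·-2.1310 - (-2)·-1.3766) / (9) = -0.6921
  γ = (0 - (-4)·-2.1310 - (-1)·-0.6921) / (6) = -1.5360

(-2.1310, -0.6921, -1.5360)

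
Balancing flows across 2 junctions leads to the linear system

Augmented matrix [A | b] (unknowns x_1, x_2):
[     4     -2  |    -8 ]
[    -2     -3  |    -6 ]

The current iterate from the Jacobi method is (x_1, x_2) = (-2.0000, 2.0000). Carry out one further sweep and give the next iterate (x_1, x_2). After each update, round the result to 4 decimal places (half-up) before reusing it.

One sweep:
  x_1 = (-8 - (-2)·2.0000) / (4) = -1.0000
  x_2 = (-6 - (-2)·-2.0000) / (-3) = 3.3333

(-1.0000, 3.3333)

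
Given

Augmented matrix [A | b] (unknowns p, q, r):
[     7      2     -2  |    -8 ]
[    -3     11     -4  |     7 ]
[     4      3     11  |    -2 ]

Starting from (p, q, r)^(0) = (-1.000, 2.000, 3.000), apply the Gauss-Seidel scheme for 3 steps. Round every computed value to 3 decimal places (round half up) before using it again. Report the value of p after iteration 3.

-1.055

Iteration 1:
  p = (-8 - (2)·2.000 - (-2)·3.000) / (7) = -0.857
  q = (7 - (-3)·-0.857 - (-4)·3.000) / (11) = 1.494
  r = (-2 - (4)·-0.857 - (3)·1.494) / (11) = -0.278
Iteration 2:
  p = (-8 - (2)·1.494 - (-2)·-0.278) / (7) = -1.649
  q = (7 - (-3)·-1.649 - (-4)·-0.278) / (11) = 0.086
  r = (-2 - (4)·-1.649 - (3)·0.086) / (11) = 0.394
Iteration 3:
  p = (-8 - (2)·0.086 - (-2)·0.394) / (7) = -1.055
  q = (7 - (-3)·-1.055 - (-4)·0.394) / (11) = 0.492
  r = (-2 - (4)·-1.055 - (3)·0.492) / (11) = 0.068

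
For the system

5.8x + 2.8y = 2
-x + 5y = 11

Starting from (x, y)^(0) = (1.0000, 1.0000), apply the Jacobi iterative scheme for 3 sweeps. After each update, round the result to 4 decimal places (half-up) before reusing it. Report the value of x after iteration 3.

Iteration 1:
  x = (2 - (2.8)·1.0000) / (5.8) = -0.1379
  y = (11 - (-1)·1.0000) / (5) = 2.4000
Iteration 2:
  x = (2 - (2.8)·2.4000) / (5.8) = -0.8138
  y = (11 - (-1)·-0.1379) / (5) = 2.1724
Iteration 3:
  x = (2 - (2.8)·2.1724) / (5.8) = -0.7039
  y = (11 - (-1)·-0.8138) / (5) = 2.0372

-0.7039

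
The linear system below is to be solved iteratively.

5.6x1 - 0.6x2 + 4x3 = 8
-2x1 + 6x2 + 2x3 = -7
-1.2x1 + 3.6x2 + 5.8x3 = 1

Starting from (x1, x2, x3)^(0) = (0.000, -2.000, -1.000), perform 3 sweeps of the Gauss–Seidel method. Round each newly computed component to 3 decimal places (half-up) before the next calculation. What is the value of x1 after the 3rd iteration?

0.570

Iteration 1:
  x1 = (8 - (-0.6)·-2.000 - (4)·-1.000) / (5.6) = 1.929
  x2 = (-7 - (-2)·1.929 - (2)·-1.000) / (6) = -0.190
  x3 = (1 - (-1.2)·1.929 - (3.6)·-0.190) / (5.8) = 0.689
Iteration 2:
  x1 = (8 - (-0.6)·-0.190 - (4)·0.689) / (5.6) = 0.916
  x2 = (-7 - (-2)·0.916 - (2)·0.689) / (6) = -1.091
  x3 = (1 - (-1.2)·0.916 - (3.6)·-1.091) / (5.8) = 1.039
Iteration 3:
  x1 = (8 - (-0.6)·-1.091 - (4)·1.039) / (5.6) = 0.570
  x2 = (-7 - (-2)·0.570 - (2)·1.039) / (6) = -1.323
  x3 = (1 - (-1.2)·0.570 - (3.6)·-1.323) / (5.8) = 1.112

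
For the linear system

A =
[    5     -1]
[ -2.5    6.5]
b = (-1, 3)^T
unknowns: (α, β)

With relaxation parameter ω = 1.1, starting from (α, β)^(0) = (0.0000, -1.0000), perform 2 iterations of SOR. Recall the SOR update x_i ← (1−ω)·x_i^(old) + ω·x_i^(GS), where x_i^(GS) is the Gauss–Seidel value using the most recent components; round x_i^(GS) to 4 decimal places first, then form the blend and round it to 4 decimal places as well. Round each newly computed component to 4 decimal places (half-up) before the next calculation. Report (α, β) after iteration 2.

Iteration 1:
  α: GS value = (-1 - (-1)·-1.0000) / (5) = -0.4000;  α ← (1−ω)·0.0000 + ω·-0.4000 = -0.4400
  β: GS value = (3 - (-2.5)·-0.4400) / (6.5) = 0.2923;  β ← (1−ω)·-1.0000 + ω·0.2923 = 0.4215
Iteration 2:
  α: GS value = (-1 - (-1)·0.4215) / (5) = -0.1157;  α ← (1−ω)·-0.4400 + ω·-0.1157 = -0.0833
  β: GS value = (3 - (-2.5)·-0.0833) / (6.5) = 0.4295;  β ← (1−ω)·0.4215 + ω·0.4295 = 0.4303

(-0.0833, 0.4303)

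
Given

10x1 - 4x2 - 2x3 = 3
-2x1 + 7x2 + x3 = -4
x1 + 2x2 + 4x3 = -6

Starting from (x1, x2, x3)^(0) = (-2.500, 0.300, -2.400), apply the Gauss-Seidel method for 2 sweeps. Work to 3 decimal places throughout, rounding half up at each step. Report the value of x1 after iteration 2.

-0.071

Iteration 1:
  x1 = (3 - (-4)·0.300 - (-2)·-2.400) / (10) = -0.060
  x2 = (-4 - (-2)·-0.060 - (1)·-2.400) / (7) = -0.246
  x3 = (-6 - (1)·-0.060 - (2)·-0.246) / (4) = -1.362
Iteration 2:
  x1 = (3 - (-4)·-0.246 - (-2)·-1.362) / (10) = -0.071
  x2 = (-4 - (-2)·-0.071 - (1)·-1.362) / (7) = -0.397
  x3 = (-6 - (1)·-0.071 - (2)·-0.397) / (4) = -1.284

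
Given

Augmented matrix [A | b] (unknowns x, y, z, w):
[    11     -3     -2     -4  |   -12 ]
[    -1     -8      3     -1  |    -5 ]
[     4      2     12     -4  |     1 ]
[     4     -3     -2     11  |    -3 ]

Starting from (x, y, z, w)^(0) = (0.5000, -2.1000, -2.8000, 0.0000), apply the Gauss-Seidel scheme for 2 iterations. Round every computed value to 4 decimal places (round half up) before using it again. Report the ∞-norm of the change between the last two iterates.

1.4194

Iteration 1:
  x = (-12 - (-3)·-2.1000 - (-2)·-2.8000 - (-4)·0.0000) / (11) = -2.1727
  y = (-5 - (-1)·-2.1727 - (3)·-2.8000 - (-1)·0.0000) / (-8) = -0.1534
  z = (1 - (4)·-2.1727 - (2)·-0.1534 - (-4)·0.0000) / (12) = 0.8331
  w = (-3 - (4)·-2.1727 - (-3)·-0.1534 - (-2)·0.8331) / (11) = 0.6270
Iteration 2:
  x = (-12 - (-3)·-0.1534 - (-2)·0.8331 - (-4)·0.6270) / (11) = -0.7533
  y = (-5 - (-1)·-0.7533 - (3)·0.8331 - (-1)·0.6270) / (-8) = 0.9532
  z = (1 - (4)·-0.7533 - (2)·0.9532 - (-4)·0.6270) / (12) = 0.3846
  w = (-3 - (4)·-0.7533 - (-3)·0.9532 - (-2)·0.3846) / (11) = 0.3311
Change: (1.4194, 1.1066, -0.4485, -0.2959) → max |·| = 1.4194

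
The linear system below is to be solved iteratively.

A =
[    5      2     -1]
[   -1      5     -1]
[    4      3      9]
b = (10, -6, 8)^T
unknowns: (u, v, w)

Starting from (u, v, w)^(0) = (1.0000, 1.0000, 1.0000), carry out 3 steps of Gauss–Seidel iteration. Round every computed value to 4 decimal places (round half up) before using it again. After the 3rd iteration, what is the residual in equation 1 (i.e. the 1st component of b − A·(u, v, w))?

Iteration 1:
  u = (10 - (2)·1.0000 - (-1)·1.0000) / (5) = 1.8000
  v = (-6 - (-1)·1.8000 - (-1)·1.0000) / (5) = -0.6400
  w = (8 - (4)·1.8000 - (3)·-0.6400) / (9) = 0.3022
Iteration 2:
  u = (10 - (2)·-0.6400 - (-1)·0.3022) / (5) = 2.3164
  v = (-6 - (-1)·2.3164 - (-1)·0.3022) / (5) = -0.6763
  w = (8 - (4)·2.3164 - (3)·-0.6763) / (9) = 0.0848
Iteration 3:
  u = (10 - (2)·-0.6763 - (-1)·0.0848) / (5) = 2.2875
  v = (-6 - (-1)·2.2875 - (-1)·0.0848) / (5) = -0.7255
  w = (8 - (4)·2.2875 - (3)·-0.7255) / (9) = 0.1141
Residual b − A·x = (0.1276, 0.0291, -0.0004)

0.1276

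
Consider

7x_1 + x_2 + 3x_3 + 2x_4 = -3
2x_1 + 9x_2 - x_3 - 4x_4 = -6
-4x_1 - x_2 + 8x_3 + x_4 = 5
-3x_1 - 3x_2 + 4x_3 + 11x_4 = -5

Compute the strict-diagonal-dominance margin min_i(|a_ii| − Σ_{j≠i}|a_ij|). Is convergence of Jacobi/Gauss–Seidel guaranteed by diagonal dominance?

row 1: |7| − (1+3+2) = 1
row 2: |9| − (2+1+4) = 2
row 3: |8| − (4+1+1) = 2
row 4: |11| − (3+3+4) = 1
minimum over rows = 1 → strictly diagonally dominant (convergence guaranteed)

1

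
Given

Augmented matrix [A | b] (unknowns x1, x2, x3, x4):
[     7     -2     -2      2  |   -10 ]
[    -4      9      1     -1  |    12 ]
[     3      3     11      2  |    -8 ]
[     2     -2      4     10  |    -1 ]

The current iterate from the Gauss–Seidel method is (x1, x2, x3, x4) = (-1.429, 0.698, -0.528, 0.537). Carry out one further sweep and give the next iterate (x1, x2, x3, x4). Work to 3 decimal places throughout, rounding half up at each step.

One sweep:
  x1 = (-10 - (-2)·0.698 - (-2)·-0.528 - (2)·0.537) / (7) = -1.533
  x2 = (12 - (-4)·-1.533 - (1)·-0.528 - (-1)·0.537) / (9) = 0.770
  x3 = (-8 - (3)·-1.533 - (3)·0.770 - (2)·0.537) / (11) = -0.617
  x4 = (-1 - (2)·-1.533 - (-2)·0.770 - (4)·-0.617) / (10) = 0.607

(-1.533, 0.770, -0.617, 0.607)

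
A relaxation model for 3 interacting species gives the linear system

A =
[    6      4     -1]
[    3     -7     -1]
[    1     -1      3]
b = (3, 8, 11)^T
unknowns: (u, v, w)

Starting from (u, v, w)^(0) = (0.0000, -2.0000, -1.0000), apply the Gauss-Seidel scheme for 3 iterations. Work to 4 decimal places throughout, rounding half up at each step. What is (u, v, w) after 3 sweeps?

(1.6941, -0.8332, 2.8242)

Iteration 1:
  u = (3 - (4)·-2.0000 - (-1)·-1.0000) / (6) = 1.6667
  v = (8 - (3)·1.6667 - (-1)·-1.0000) / (-7) = -0.2857
  w = (11 - (1)·1.6667 - (-1)·-0.2857) / (3) = 3.0159
Iteration 2:
  u = (3 - (4)·-0.2857 - (-1)·3.0159) / (6) = 1.1931
  v = (8 - (3)·1.1931 - (-1)·3.0159) / (-7) = -1.0624
  w = (11 - (1)·1.1931 - (-1)·-1.0624) / (3) = 2.9148
Iteration 3:
  u = (3 - (4)·-1.0624 - (-1)·2.9148) / (6) = 1.6941
  v = (8 - (3)·1.6941 - (-1)·2.9148) / (-7) = -0.8332
  w = (11 - (1)·1.6941 - (-1)·-0.8332) / (3) = 2.8242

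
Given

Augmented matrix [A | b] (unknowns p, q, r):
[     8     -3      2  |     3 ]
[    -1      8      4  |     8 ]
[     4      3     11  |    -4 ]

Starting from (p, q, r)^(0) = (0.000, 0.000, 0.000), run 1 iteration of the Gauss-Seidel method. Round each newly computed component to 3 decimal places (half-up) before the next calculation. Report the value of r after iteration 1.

Iteration 1:
  p = (3 - (-3)·0.000 - (2)·0.000) / (8) = 0.375
  q = (8 - (-1)·0.375 - (4)·0.000) / (8) = 1.047
  r = (-4 - (4)·0.375 - (3)·1.047) / (11) = -0.786

-0.786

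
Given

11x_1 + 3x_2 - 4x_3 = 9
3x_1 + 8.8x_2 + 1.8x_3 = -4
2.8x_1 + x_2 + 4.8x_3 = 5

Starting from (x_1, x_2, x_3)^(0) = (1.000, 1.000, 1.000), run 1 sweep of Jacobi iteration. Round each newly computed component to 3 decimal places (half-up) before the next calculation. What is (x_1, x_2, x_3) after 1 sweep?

(0.909, -1.000, 0.250)

Iteration 1:
  x_1 = (9 - (3)·1.000 - (-4)·1.000) / (11) = 0.909
  x_2 = (-4 - (3)·1.000 - (1.8)·1.000) / (8.8) = -1.000
  x_3 = (5 - (2.8)·1.000 - (1)·1.000) / (4.8) = 0.250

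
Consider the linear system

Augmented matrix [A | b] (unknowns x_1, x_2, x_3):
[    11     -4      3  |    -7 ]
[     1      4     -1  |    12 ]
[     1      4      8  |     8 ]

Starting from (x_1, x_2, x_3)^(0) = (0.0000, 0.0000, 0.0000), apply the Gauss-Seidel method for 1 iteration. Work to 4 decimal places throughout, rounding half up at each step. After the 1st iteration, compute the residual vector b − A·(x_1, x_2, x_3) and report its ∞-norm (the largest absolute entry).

Iteration 1:
  x_1 = (-7 - (-4)·0.0000 - (3)·0.0000) / (11) = -0.6364
  x_2 = (12 - (1)·-0.6364 - (-1)·0.0000) / (4) = 3.1591
  x_3 = (8 - (1)·-0.6364 - (4)·3.1591) / (8) = -0.5000
Residual b − A·x = (14.1368, -0.5000, 0.0000); ∞-norm = 14.1368

14.1368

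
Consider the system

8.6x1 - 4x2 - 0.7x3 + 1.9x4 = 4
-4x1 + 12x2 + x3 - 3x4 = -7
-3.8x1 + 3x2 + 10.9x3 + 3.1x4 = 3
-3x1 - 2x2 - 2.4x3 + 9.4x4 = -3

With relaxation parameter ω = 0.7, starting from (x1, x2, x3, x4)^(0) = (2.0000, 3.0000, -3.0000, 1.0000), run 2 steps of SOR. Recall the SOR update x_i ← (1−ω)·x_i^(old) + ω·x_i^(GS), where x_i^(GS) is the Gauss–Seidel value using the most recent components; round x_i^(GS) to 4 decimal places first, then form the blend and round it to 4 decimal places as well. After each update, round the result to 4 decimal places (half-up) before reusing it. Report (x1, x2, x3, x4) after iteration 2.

Iteration 1:
  x1: GS value = (4 - (-4)·3.0000 - (-0.7)·-3.0000 - (1.9)·1.0000) / (8.6) = 1.3953;  x1 ← (1−ω)·2.0000 + ω·1.3953 = 1.5767
  x2: GS value = (-7 - (-4)·1.5767 - (1)·-3.0000 - (-3)·1.0000) / (12) = 0.4422;  x2 ← (1−ω)·3.0000 + ω·0.4422 = 1.2095
  x3: GS value = (3 - (-3.8)·1.5767 - (3)·1.2095 - (3.1)·1.0000) / (10.9) = 0.2076;  x3 ← (1−ω)·-3.0000 + ω·0.2076 = -0.7547
  x4: GS value = (-3 - (-3)·1.5767 - (-2)·1.2095 - (-2.4)·-0.7547) / (9.4) = 0.2487;  x4 ← (1−ω)·1.0000 + ω·0.2487 = 0.4741
Iteration 2:
  x1: GS value = (4 - (-4)·1.2095 - (-0.7)·-0.7547 - (1.9)·0.4741) / (8.6) = 0.8615;  x1 ← (1−ω)·1.5767 + ω·0.8615 = 1.0761
  x2: GS value = (-7 - (-4)·1.0761 - (1)·-0.7547 - (-3)·0.4741) / (12) = -0.0432;  x2 ← (1−ω)·1.2095 + ω·-0.0432 = 0.3326
  x3: GS value = (3 - (-3.8)·1.0761 - (3)·0.3326 - (3.1)·0.4741) / (10.9) = 0.4240;  x3 ← (1−ω)·-0.7547 + ω·0.4240 = 0.0704
  x4: GS value = (-3 - (-3)·1.0761 - (-2)·0.3326 - (-2.4)·0.0704) / (9.4) = 0.1130;  x4 ← (1−ω)·0.4741 + ω·0.1130 = 0.2213

(1.0761, 0.3326, 0.0704, 0.2213)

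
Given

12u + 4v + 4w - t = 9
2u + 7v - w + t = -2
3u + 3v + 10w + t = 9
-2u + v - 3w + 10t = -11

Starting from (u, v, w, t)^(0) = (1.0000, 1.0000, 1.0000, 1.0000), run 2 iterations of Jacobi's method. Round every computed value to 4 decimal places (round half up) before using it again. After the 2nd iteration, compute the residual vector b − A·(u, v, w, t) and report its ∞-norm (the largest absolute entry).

Iteration 1:
  u = (9 - (4)·1.0000 - (4)·1.0000 - (-1)·1.0000) / (12) = 0.1667
  v = (-2 - (2)·1.0000 - (-1)·1.0000 - (1)·1.0000) / (7) = -0.5714
  w = (9 - (3)·1.0000 - (3)·1.0000 - (1)·1.0000) / (10) = 0.2000
  t = (-11 - (-2)·1.0000 - (1)·1.0000 - (-3)·1.0000) / (10) = -0.7000
Iteration 2:
  u = (9 - (4)·-0.5714 - (4)·0.2000 - (-1)·-0.7000) / (12) = 0.8155
  v = (-2 - (2)·0.1667 - (-1)·0.2000 - (1)·-0.7000) / (7) = -0.2048
  w = (9 - (3)·0.1667 - (3)·-0.5714 - (1)·-0.7000) / (10) = 1.0914
  t = (-11 - (-2)·0.1667 - (1)·-0.5714 - (-3)·0.2000) / (10) = -0.9495
Residual b − A·x = (-5.2819, -0.1565, -2.7966, 3.6050); ∞-norm = 5.2819

5.2819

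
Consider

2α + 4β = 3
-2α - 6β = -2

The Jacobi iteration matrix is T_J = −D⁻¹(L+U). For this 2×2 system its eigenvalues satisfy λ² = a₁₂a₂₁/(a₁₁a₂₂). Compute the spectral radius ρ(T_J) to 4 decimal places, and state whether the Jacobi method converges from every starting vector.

a₁₂a₂₁/(a₁₁a₂₂) = (4)·(-2) / ((2)·(-6)) = 0.666667
ρ = √|0.666667| = √0.666667 = 0.8165
ρ < 1, so Jacobi converges

0.8165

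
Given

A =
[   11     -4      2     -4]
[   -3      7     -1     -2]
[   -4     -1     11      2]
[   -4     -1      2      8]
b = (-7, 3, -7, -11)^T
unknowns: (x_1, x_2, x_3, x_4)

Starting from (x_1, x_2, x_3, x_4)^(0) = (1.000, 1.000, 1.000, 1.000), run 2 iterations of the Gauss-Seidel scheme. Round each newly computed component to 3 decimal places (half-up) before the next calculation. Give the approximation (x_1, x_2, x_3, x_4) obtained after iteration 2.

(-0.606, -0.263, -0.676, -1.542)

Iteration 1:
  x_1 = (-7 - (-4)·1.000 - (2)·1.000 - (-4)·1.000) / (11) = -0.091
  x_2 = (3 - (-3)·-0.091 - (-1)·1.000 - (-2)·1.000) / (7) = 0.818
  x_3 = (-7 - (-4)·-0.091 - (-1)·0.818 - (2)·1.000) / (11) = -0.777
  x_4 = (-11 - (-4)·-0.091 - (-1)·0.818 - (2)·-0.777) / (8) = -1.124
Iteration 2:
  x_1 = (-7 - (-4)·0.818 - (2)·-0.777 - (-4)·-1.124) / (11) = -0.606
  x_2 = (3 - (-3)·-0.606 - (-1)·-0.777 - (-2)·-1.124) / (7) = -0.263
  x_3 = (-7 - (-4)·-0.606 - (-1)·-0.263 - (2)·-1.124) / (11) = -0.676
  x_4 = (-11 - (-4)·-0.606 - (-1)·-0.263 - (2)·-0.676) / (8) = -1.542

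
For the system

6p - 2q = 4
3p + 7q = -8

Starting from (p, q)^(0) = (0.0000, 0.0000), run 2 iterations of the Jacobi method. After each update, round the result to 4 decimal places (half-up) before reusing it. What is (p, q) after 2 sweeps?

(0.2857, -1.4286)

Iteration 1:
  p = (4 - (-2)·0.0000) / (6) = 0.6667
  q = (-8 - (3)·0.0000) / (7) = -1.1429
Iteration 2:
  p = (4 - (-2)·-1.1429) / (6) = 0.2857
  q = (-8 - (3)·0.6667) / (7) = -1.4286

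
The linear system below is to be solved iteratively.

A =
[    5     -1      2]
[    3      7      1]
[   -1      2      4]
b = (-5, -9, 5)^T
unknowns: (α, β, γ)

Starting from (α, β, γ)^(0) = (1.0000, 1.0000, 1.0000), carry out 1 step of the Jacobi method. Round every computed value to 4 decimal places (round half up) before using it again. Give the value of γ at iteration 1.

1.0000

Iteration 1:
  α = (-5 - (-1)·1.0000 - (2)·1.0000) / (5) = -1.2000
  β = (-9 - (3)·1.0000 - (1)·1.0000) / (7) = -1.8571
  γ = (5 - (-1)·1.0000 - (2)·1.0000) / (4) = 1.0000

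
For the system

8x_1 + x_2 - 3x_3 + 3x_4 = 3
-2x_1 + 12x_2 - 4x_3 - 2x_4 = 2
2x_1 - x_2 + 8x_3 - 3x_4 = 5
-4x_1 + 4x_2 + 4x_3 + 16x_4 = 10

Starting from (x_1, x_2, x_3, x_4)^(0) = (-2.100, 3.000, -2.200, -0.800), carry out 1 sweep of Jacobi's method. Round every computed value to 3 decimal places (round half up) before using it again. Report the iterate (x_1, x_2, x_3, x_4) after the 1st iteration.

Iteration 1:
  x_1 = (3 - (1)·3.000 - (-3)·-2.200 - (3)·-0.800) / (8) = -0.525
  x_2 = (2 - (-2)·-2.100 - (-4)·-2.200 - (-2)·-0.800) / (12) = -1.050
  x_3 = (5 - (2)·-2.100 - (-1)·3.000 - (-3)·-0.800) / (8) = 1.225
  x_4 = (10 - (-4)·-2.100 - (4)·3.000 - (4)·-2.200) / (16) = -0.100

(-0.525, -1.050, 1.225, -0.100)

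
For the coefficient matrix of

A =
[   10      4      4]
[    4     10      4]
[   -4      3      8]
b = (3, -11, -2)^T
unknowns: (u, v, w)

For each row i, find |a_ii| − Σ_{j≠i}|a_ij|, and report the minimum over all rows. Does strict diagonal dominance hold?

1

row 1: |10| − (4+4) = 2
row 2: |10| − (4+4) = 2
row 3: |8| − (4+3) = 1
minimum over rows = 1 → strictly diagonally dominant (convergence guaranteed)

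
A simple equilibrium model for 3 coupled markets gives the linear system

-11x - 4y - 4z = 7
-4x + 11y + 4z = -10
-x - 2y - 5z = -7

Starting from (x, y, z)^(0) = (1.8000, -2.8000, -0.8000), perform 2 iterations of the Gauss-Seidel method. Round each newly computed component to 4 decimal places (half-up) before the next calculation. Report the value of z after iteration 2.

2.3201

Iteration 1:
  x = (7 - (-4)·-2.8000 - (-4)·-0.8000) / (-11) = 0.6727
  y = (-10 - (-4)·0.6727 - (4)·-0.8000) / (11) = -0.3736
  z = (-7 - (-1)·0.6727 - (-2)·-0.3736) / (-5) = 1.4149
Iteration 2:
  x = (7 - (-4)·-0.3736 - (-4)·1.4149) / (-11) = -1.0150
  y = (-10 - (-4)·-1.0150 - (4)·1.4149) / (11) = -1.7927
  z = (-7 - (-1)·-1.0150 - (-2)·-1.7927) / (-5) = 2.3201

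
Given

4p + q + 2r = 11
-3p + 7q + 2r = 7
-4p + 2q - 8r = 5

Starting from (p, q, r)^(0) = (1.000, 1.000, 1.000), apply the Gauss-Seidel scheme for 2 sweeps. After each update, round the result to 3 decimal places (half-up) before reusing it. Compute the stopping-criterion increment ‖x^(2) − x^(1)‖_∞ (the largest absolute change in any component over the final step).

1.055

Iteration 1:
  p = (11 - (1)·1.000 - (2)·1.000) / (4) = 2.000
  q = (7 - (-3)·2.000 - (2)·1.000) / (7) = 1.571
  r = (5 - (-4)·2.000 - (2)·1.571) / (-8) = -1.232
Iteration 2:
  p = (11 - (1)·1.571 - (2)·-1.232) / (4) = 2.973
  q = (7 - (-3)·2.973 - (2)·-1.232) / (7) = 2.626
  r = (5 - (-4)·2.973 - (2)·2.626) / (-8) = -1.455
Change: (0.973, 1.055, -0.223) → max |·| = 1.055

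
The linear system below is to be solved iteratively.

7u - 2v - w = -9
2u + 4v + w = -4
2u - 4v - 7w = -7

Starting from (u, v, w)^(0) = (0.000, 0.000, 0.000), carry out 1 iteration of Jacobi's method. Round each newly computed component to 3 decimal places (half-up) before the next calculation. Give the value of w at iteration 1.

Iteration 1:
  u = (-9 - (-2)·0.000 - (-1)·0.000) / (7) = -1.286
  v = (-4 - (2)·0.000 - (1)·0.000) / (4) = -1.000
  w = (-7 - (2)·0.000 - (-4)·0.000) / (-7) = 1.000

1.000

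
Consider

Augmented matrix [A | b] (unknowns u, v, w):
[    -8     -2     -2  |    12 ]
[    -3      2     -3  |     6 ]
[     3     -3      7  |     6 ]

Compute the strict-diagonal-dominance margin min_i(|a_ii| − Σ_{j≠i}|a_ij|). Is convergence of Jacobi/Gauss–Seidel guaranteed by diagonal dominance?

-4

row 1: |-8| − (2+2) = 4
row 2: |2| − (3+3) = -4
row 3: |7| − (3+3) = 1
minimum over rows = -4 → not strictly diagonally dominant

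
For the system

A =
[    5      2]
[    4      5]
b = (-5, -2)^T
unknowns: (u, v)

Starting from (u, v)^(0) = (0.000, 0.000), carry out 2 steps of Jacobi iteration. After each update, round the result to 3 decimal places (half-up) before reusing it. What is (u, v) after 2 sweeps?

(-0.840, 0.400)

Iteration 1:
  u = (-5 - (2)·0.000) / (5) = -1.000
  v = (-2 - (4)·0.000) / (5) = -0.400
Iteration 2:
  u = (-5 - (2)·-0.400) / (5) = -0.840
  v = (-2 - (4)·-1.000) / (5) = 0.400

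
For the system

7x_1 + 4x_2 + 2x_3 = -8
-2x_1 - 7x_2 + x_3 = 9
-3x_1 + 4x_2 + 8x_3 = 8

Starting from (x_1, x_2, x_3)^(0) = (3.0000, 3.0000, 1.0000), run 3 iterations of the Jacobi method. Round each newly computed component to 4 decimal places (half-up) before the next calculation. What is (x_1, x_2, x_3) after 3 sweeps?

(-1.2070, -1.1173, 1.0823)

Iteration 1:
  x_1 = (-8 - (4)·3.0000 - (2)·1.0000) / (7) = -3.1429
  x_2 = (9 - (-2)·3.0000 - (1)·1.0000) / (-7) = -2.0000
  x_3 = (8 - (-3)·3.0000 - (4)·3.0000) / (8) = 0.6250
Iteration 2:
  x_1 = (-8 - (4)·-2.0000 - (2)·0.6250) / (7) = -0.1786
  x_2 = (9 - (-2)·-3.1429 - (1)·0.6250) / (-7) = -0.2985
  x_3 = (8 - (-3)·-3.1429 - (4)·-2.0000) / (8) = 0.8214
Iteration 3:
  x_1 = (-8 - (4)·-0.2985 - (2)·0.8214) / (7) = -1.2070
  x_2 = (9 - (-2)·-0.1786 - (1)·0.8214) / (-7) = -1.1173
  x_3 = (8 - (-3)·-0.1786 - (4)·-0.2985) / (8) = 1.0823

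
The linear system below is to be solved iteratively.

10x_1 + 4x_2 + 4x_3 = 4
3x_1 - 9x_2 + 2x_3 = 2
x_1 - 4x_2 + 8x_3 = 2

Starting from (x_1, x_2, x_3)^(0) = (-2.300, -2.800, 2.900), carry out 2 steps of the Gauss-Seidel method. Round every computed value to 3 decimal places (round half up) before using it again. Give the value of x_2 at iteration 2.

Iteration 1:
  x_1 = (4 - (4)·-2.800 - (4)·2.900) / (10) = 0.360
  x_2 = (2 - (3)·0.360 - (2)·2.900) / (-9) = 0.542
  x_3 = (2 - (1)·0.360 - (-4)·0.542) / (8) = 0.476
Iteration 2:
  x_1 = (4 - (4)·0.542 - (4)·0.476) / (10) = -0.007
  x_2 = (2 - (3)·-0.007 - (2)·0.476) / (-9) = -0.119
  x_3 = (2 - (1)·-0.007 - (-4)·-0.119) / (8) = 0.191

-0.119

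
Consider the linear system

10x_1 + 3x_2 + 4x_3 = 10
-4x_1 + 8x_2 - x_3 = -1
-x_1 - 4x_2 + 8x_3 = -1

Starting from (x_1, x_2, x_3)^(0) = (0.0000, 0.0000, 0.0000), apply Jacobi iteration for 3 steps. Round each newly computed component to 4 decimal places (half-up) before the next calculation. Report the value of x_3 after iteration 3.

0.1906

Iteration 1:
  x_1 = (10 - (3)·0.0000 - (4)·0.0000) / (10) = 1.0000
  x_2 = (-1 - (-4)·0.0000 - (-1)·0.0000) / (8) = -0.1250
  x_3 = (-1 - (-1)·0.0000 - (-4)·0.0000) / (8) = -0.1250
Iteration 2:
  x_1 = (10 - (3)·-0.1250 - (4)·-0.1250) / (10) = 1.0875
  x_2 = (-1 - (-4)·1.0000 - (-1)·-0.1250) / (8) = 0.3594
  x_3 = (-1 - (-1)·1.0000 - (-4)·-0.1250) / (8) = -0.0625
Iteration 3:
  x_1 = (10 - (3)·0.3594 - (4)·-0.0625) / (10) = 0.9172
  x_2 = (-1 - (-4)·1.0875 - (-1)·-0.0625) / (8) = 0.4109
  x_3 = (-1 - (-1)·1.0875 - (-4)·0.3594) / (8) = 0.1906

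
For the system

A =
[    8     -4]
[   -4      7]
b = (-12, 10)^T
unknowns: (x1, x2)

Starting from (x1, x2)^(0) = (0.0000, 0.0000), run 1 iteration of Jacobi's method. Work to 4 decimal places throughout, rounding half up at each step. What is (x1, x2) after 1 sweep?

(-1.5000, 1.4286)

Iteration 1:
  x1 = (-12 - (-4)·0.0000) / (8) = -1.5000
  x2 = (10 - (-4)·0.0000) / (7) = 1.4286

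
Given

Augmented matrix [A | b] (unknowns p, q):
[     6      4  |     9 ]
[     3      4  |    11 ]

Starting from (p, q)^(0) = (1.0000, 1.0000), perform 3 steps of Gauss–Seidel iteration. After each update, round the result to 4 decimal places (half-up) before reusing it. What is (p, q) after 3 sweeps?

(-0.2917, 2.9688)

Iteration 1:
  p = (9 - (4)·1.0000) / (6) = 0.8333
  q = (11 - (3)·0.8333) / (4) = 2.1250
Iteration 2:
  p = (9 - (4)·2.1250) / (6) = 0.0833
  q = (11 - (3)·0.0833) / (4) = 2.6875
Iteration 3:
  p = (9 - (4)·2.6875) / (6) = -0.2917
  q = (11 - (3)·-0.2917) / (4) = 2.9688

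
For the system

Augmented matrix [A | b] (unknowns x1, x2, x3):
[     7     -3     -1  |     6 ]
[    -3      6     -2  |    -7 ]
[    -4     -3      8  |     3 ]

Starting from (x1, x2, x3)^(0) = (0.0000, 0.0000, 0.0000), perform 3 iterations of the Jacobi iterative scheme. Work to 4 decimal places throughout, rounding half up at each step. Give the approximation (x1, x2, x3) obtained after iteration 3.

Iteration 1:
  x1 = (6 - (-3)·0.0000 - (-1)·0.0000) / (7) = 0.8571
  x2 = (-7 - (-3)·0.0000 - (-2)·0.0000) / (6) = -1.1667
  x3 = (3 - (-4)·0.0000 - (-3)·0.0000) / (8) = 0.3750
Iteration 2:
  x1 = (6 - (-3)·-1.1667 - (-1)·0.3750) / (7) = 0.4107
  x2 = (-7 - (-3)·0.8571 - (-2)·0.3750) / (6) = -0.6131
  x3 = (3 - (-4)·0.8571 - (-3)·-1.1667) / (8) = 0.3660
Iteration 3:
  x1 = (6 - (-3)·-0.6131 - (-1)·0.3660) / (7) = 0.6467
  x2 = (-7 - (-3)·0.4107 - (-2)·0.3660) / (6) = -0.8393
  x3 = (3 - (-4)·0.4107 - (-3)·-0.6131) / (8) = 0.3504

(0.6467, -0.8393, 0.3504)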